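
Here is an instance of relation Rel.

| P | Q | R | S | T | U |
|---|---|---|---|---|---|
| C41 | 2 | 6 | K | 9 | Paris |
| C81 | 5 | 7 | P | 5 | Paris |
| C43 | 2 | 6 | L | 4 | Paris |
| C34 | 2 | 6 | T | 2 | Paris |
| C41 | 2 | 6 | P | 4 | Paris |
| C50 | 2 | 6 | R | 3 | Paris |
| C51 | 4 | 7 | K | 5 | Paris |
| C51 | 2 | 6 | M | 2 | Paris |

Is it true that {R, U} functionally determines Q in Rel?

No

(R=6, U=Paris): 6 rows → Q = 2, 2, 2, 2, 2, 2 ✓
(R=7, U=Paris): 2 rows → Q takes values {5, 4} — violation
Two rows agree on {R, U} but differ on Q, so {R, U} → Q does not hold.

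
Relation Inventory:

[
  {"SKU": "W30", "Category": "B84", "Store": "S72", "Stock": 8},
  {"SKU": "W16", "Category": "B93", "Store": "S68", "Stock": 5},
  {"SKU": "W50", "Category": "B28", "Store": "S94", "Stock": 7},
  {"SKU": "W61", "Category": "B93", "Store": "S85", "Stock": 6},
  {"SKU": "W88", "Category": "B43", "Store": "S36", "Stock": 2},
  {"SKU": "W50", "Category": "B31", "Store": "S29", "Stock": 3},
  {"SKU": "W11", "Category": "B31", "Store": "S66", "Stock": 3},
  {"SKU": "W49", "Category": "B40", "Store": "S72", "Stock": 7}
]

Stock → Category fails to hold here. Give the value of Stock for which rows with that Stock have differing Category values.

Stock=8: 1 row → Category = B84 ✓
Stock=5: 1 row → Category = B93 ✓
Stock=7: 2 rows → Category takes values {B28, B40} — violation
Stock=6: 1 row → Category = B93 ✓
Stock=2: 1 row → Category = B43 ✓
Stock=3: 2 rows → Category = B31, B31 ✓
The only Stock value with inconsistent Category is Stock=7.

7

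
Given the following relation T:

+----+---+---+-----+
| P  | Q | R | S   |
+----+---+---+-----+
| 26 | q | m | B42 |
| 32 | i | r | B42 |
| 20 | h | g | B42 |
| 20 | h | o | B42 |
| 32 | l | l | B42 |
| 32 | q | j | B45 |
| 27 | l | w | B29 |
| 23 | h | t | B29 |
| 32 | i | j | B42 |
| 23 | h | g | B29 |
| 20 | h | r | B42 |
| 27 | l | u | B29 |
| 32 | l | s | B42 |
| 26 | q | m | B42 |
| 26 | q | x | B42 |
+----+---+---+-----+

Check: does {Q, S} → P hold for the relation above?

(Q=q, S=B42): 3 rows → P = 26, 26, 26 ✓
(Q=i, S=B42): 2 rows → P = 32, 32 ✓
(Q=h, S=B42): 3 rows → P = 20, 20, 20 ✓
(Q=l, S=B42): 2 rows → P = 32, 32 ✓
(Q=q, S=B45): 1 row → P = 32 ✓
(Q=l, S=B29): 2 rows → P = 27, 27 ✓
(Q=h, S=B29): 2 rows → P = 23, 23 ✓
Every {Q, S} value is associated with a single P value, so {Q, S} → P holds.

Yes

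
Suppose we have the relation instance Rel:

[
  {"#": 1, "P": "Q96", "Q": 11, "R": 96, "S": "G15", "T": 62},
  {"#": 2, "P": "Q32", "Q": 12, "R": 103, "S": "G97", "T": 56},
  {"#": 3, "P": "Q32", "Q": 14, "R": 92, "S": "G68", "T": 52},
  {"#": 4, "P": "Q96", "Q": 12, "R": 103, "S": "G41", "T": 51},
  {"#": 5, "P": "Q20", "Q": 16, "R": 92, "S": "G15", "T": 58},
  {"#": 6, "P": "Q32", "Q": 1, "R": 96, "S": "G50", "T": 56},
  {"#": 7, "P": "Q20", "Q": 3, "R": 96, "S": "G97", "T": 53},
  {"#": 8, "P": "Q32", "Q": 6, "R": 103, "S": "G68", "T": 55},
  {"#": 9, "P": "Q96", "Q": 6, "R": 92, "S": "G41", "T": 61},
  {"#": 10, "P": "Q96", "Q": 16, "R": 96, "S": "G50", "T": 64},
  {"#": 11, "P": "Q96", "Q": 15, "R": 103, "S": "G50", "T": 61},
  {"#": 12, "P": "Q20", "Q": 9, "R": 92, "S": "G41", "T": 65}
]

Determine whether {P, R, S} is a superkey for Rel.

Yes

All 12 rows have distinct {P, R, S} values, so {P, R, S} → (all attributes) holds and {P, R, S} is a superkey.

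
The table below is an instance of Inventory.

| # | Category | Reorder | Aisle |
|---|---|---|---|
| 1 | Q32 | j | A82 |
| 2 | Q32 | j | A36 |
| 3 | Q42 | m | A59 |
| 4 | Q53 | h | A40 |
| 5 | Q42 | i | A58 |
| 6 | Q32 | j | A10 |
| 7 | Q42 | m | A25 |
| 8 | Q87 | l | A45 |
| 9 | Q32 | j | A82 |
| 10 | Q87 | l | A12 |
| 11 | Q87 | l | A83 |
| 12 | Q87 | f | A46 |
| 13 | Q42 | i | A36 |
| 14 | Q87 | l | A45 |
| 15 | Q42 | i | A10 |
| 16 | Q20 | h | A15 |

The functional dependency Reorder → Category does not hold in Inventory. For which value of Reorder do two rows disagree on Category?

Reorder=j: rows 1, 2, 6, 9 → Category = Q32, Q32, Q32, Q32 ✓
Reorder=m: rows 3, 7 → Category = Q42, Q42 ✓
Reorder=h: rows 4, 16 → Category takes values {Q53, Q20} — violation
Reorder=i: rows 5, 13, 15 → Category = Q42, Q42, Q42 ✓
Reorder=l: rows 8, 10, 11, 14 → Category = Q87, Q87, Q87, Q87 ✓
Reorder=f: row 12 → Category = Q87 ✓
The only Reorder value with inconsistent Category is Reorder=h.

h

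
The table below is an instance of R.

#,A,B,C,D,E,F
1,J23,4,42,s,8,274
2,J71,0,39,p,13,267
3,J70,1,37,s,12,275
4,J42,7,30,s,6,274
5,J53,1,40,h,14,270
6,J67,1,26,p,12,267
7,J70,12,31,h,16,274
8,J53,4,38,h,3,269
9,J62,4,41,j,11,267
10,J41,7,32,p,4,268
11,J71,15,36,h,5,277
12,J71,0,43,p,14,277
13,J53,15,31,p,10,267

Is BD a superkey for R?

No

Rows 2 and 12 have the same BD value (B=0, D=p) but are distinct tuples, so BD does not determine every attribute — not a superkey.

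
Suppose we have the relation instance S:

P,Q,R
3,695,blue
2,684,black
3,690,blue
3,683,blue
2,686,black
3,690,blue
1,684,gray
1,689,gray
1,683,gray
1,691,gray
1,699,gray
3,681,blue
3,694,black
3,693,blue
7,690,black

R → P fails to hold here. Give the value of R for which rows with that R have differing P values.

R=blue: 6 rows → P = 3, 3, 3, 3, 3, 3 ✓
R=black: 4 rows → P takes values {2, 3, 7} — violation
R=gray: 5 rows → P = 1, 1, 1, 1, 1 ✓
The only R value with inconsistent P is R=black.

black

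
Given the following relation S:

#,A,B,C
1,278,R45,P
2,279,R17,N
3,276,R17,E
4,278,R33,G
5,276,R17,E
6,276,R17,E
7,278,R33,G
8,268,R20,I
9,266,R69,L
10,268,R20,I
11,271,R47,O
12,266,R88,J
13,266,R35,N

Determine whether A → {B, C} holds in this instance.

No

A=278: rows 1, 4, 7 → {B,C} takes values {(R45, P), (R33, G)} — violation
A=279: row 2 → {B,C} = (R17, N) ✓
A=276: rows 3, 5, 6 → {B,C} = (R17, E), (R17, E), (R17, E) ✓
A=268: rows 8, 10 → {B,C} = (R20, I), (R20, I) ✓
A=266: rows 9, 12, 13 → {B,C} takes values {(R69, L), (R88, J), (R35, N)} — violation
A=271: row 11 → {B,C} = (R47, O) ✓
Two rows agree on A but differ on {B, C}, so A → {B, C} does not hold.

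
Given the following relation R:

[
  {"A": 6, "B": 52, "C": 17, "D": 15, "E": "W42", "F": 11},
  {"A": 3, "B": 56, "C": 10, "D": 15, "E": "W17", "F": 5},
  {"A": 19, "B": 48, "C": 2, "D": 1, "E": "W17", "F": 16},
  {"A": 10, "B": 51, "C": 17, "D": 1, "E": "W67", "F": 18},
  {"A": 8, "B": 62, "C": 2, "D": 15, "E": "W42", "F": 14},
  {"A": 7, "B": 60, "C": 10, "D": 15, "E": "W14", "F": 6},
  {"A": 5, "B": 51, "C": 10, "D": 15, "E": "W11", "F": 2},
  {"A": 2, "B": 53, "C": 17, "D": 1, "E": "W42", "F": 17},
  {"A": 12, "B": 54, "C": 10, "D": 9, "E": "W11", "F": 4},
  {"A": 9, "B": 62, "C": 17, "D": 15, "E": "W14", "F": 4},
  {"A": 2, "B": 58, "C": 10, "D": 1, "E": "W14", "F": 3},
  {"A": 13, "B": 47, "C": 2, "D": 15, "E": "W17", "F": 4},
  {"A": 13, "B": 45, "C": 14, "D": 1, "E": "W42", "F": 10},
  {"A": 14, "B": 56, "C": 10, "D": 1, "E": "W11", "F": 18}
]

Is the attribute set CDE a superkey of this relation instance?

All 14 rows have distinct CDE values, so CDE → (all attributes) holds and CDE is a superkey.

Yes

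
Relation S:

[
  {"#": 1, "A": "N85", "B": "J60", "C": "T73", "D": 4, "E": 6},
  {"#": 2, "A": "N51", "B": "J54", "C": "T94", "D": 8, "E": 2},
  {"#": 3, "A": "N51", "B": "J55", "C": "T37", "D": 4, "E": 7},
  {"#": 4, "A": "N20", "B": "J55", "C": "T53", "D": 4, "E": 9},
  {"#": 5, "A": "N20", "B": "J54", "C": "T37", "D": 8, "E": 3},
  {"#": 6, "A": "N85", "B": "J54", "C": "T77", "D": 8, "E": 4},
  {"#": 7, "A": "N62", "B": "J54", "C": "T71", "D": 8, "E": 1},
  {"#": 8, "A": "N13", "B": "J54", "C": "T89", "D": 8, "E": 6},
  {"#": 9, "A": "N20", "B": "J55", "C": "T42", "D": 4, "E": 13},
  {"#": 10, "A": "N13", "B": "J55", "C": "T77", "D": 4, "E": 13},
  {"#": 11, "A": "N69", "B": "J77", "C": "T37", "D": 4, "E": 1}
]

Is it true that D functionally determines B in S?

No

D=4: rows 1, 3, 4, 9, 10, 11 → B takes values {J60, J55, J77} — violation
D=8: rows 2, 5, 6, 7, 8 → B = J54, J54, J54, J54, J54 ✓
Two rows agree on D but differ on B, so D → B does not hold.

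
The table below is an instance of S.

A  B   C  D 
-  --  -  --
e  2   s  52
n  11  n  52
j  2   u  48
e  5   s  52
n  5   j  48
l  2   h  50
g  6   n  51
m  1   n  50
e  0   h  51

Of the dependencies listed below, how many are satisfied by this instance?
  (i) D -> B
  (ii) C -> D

0

(i) D -> B: D=52: 3 rows → B takes values {2, 11, 5} — violation; D=48: 2 rows → B takes values {2, 5} — violation; D=50: 2 rows → B takes values {2, 1} — violation; D=51: 2 rows → B takes values {6, 0} — violation — fails.
(ii) C -> D: C=n: 3 rows → D takes values {52, 51, 50} — violation; C=h: 2 rows → D takes values {50, 51} — violation — fails.
None of the 2 dependencies hold.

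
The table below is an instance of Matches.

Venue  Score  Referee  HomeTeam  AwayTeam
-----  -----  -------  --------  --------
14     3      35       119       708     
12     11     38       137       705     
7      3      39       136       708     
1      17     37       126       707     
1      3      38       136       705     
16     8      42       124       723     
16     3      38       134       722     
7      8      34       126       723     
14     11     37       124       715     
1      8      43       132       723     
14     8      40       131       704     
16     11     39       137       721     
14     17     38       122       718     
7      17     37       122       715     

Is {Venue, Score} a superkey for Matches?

Yes

All 14 rows have distinct {Venue, Score} values, so {Venue, Score} → (all attributes) holds and {Venue, Score} is a superkey.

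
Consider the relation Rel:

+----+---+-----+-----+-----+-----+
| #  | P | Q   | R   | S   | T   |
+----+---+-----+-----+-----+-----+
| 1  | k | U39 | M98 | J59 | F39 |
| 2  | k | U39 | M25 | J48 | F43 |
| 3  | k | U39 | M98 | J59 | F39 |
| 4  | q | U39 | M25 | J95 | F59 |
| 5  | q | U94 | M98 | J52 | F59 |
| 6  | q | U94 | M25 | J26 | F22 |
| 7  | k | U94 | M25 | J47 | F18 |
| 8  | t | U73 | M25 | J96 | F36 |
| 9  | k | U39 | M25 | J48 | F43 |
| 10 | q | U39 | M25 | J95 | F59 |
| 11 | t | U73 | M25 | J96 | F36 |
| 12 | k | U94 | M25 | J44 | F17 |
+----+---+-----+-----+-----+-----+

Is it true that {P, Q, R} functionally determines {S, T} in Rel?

(P=k, Q=U39, R=M98): rows 1, 3 → {S,T} = (J59, F39), (J59, F39) ✓
(P=k, Q=U39, R=M25): rows 2, 9 → {S,T} = (J48, F43), (J48, F43) ✓
(P=q, Q=U39, R=M25): rows 4, 10 → {S,T} = (J95, F59), (J95, F59) ✓
(P=q, Q=U94, R=M98): row 5 → {S,T} = (J52, F59) ✓
(P=q, Q=U94, R=M25): row 6 → {S,T} = (J26, F22) ✓
(P=k, Q=U94, R=M25): rows 7, 12 → {S,T} takes values {(J47, F18), (J44, F17)} — violation
(P=t, Q=U73, R=M25): rows 8, 11 → {S,T} = (J96, F36), (J96, F36) ✓
Two rows agree on {P, Q, R} but differ on {S, T}, so {P, Q, R} -> {S, T} does not hold.

No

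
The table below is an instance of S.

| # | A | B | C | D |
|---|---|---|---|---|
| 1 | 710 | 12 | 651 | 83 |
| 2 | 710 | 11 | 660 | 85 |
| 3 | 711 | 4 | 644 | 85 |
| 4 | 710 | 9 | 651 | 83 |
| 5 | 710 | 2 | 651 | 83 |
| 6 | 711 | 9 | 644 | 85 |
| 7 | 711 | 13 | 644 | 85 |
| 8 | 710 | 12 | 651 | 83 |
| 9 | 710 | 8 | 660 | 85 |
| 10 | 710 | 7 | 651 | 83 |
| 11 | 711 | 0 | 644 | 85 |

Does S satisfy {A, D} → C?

(A=710, D=83): rows 1, 4, 5, 8, 10 → C = 651, 651, 651, 651, 651 ✓
(A=710, D=85): rows 2, 9 → C = 660, 660 ✓
(A=711, D=85): rows 3, 6, 7, 11 → C = 644, 644, 644, 644 ✓
Every {A, D} value is associated with a single C value, so {A, D} → C holds.

Yes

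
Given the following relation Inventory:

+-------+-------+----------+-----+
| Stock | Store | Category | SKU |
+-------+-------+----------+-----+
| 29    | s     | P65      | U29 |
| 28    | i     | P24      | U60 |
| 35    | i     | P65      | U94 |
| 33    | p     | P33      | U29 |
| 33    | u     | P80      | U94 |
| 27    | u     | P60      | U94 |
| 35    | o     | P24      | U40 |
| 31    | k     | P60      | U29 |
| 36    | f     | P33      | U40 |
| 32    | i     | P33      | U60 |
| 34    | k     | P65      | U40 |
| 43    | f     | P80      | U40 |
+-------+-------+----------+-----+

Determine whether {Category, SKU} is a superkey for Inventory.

All 12 rows have distinct {Category, SKU} values, so {Category, SKU} → (all attributes) holds and {Category, SKU} is a superkey.

Yes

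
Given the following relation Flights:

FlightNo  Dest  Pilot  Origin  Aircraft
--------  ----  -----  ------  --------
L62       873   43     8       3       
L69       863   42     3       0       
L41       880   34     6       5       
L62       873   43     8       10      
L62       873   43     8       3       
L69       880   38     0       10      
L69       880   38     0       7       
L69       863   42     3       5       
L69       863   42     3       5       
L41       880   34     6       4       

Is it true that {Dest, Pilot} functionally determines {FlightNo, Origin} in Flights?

Yes

(Dest=873, Pilot=43): 3 rows → {FlightNo,Origin} = (L62, 8), (L62, 8), (L62, 8) ✓
(Dest=863, Pilot=42): 3 rows → {FlightNo,Origin} = (L69, 3), (L69, 3), (L69, 3) ✓
(Dest=880, Pilot=34): 2 rows → {FlightNo,Origin} = (L41, 6), (L41, 6) ✓
(Dest=880, Pilot=38): 2 rows → {FlightNo,Origin} = (L69, 0), (L69, 0) ✓
Every {Dest, Pilot} value is associated with a single {FlightNo, Origin} value, so {Dest, Pilot} -> {FlightNo, Origin} holds.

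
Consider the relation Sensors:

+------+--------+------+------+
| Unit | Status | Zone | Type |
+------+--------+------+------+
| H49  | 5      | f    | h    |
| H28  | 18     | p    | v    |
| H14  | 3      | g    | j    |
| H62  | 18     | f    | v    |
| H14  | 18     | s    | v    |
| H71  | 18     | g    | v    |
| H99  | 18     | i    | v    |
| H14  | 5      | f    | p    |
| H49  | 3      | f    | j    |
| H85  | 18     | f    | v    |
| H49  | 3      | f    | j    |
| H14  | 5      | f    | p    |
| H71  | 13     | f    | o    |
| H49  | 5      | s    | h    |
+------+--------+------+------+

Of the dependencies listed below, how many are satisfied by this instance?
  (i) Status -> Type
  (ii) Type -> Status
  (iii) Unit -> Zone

1

(i) Status -> Type: Status=5: 4 rows → Type takes values {h, p} — violation — fails.
(ii) Type -> Status: every LHS value maps to a single RHS value — holds.
(iii) Unit -> Zone: Unit=H49: 4 rows → Zone takes values {f, s} — violation; Unit=H14: 4 rows → Zone takes values {g, s, f} — violation; Unit=H71: 2 rows → Zone takes values {g, f} — violation — fails.
1 of the 3 dependencies holds.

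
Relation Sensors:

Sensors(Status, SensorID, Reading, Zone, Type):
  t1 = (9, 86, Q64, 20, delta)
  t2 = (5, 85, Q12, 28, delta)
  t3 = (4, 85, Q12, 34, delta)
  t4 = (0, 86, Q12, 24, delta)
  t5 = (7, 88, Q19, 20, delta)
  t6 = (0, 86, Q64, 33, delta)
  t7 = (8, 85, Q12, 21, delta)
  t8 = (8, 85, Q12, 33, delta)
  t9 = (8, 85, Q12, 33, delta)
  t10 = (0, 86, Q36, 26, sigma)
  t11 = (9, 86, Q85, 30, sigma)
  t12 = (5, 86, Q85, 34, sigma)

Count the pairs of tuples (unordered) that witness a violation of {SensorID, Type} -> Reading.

4

(SensorID=86, Type=delta): violating pairs (1,4), (4,6) — 2 pairs.
(SensorID=85, Type=delta): all 5 rows agree on Reading — 0 pairs.
(SensorID=86, Type=sigma): violating pairs (10,11), (10,12) — 2 pairs.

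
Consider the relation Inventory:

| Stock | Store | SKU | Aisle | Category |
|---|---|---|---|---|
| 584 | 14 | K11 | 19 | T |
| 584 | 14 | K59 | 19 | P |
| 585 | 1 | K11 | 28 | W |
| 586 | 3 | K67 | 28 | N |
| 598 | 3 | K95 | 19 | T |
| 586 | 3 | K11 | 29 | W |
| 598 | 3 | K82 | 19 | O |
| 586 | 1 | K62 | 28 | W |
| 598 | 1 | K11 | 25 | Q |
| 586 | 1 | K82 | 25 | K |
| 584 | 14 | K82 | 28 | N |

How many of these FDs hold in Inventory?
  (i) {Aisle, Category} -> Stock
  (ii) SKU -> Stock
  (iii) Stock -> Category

(i) {Aisle, Category} -> Stock: (Aisle=19, Category=T): 2 rows → Stock takes values {584, 598} — violation; (Aisle=28, Category=W): 2 rows → Stock takes values {585, 586} — violation; (Aisle=28, Category=N): 2 rows → Stock takes values {586, 584} — violation — fails.
(ii) SKU -> Stock: SKU=K11: 4 rows → Stock takes values {584, 585, 586, 598} — violation; SKU=K82: 3 rows → Stock takes values {598, 586, 584} — violation — fails.
(iii) Stock -> Category: Stock=584: 3 rows → Category takes values {T, P, N} — violation; Stock=586: 4 rows → Category takes values {N, W, K} — violation; Stock=598: 3 rows → Category takes values {T, O, Q} — violation — fails.
None of the 3 dependencies hold.

0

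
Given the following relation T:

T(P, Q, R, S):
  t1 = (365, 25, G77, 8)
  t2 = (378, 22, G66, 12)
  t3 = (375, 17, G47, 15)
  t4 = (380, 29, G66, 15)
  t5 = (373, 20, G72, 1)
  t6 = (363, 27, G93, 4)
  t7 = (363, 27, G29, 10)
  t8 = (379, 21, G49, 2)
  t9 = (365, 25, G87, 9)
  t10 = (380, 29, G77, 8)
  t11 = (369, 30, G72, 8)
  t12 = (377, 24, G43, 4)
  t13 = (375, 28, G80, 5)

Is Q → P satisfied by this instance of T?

Yes

Q=25: rows 1, 9 → P = 365, 365 ✓
Q=22: row 2 → P = 378 ✓
Q=17: row 3 → P = 375 ✓
Q=29: rows 4, 10 → P = 380, 380 ✓
Q=20: row 5 → P = 373 ✓
Q=27: rows 6, 7 → P = 363, 363 ✓
Q=21: row 8 → P = 379 ✓
Q=30: row 11 → P = 369 ✓
Q=24: row 12 → P = 377 ✓
Q=28: row 13 → P = 375 ✓
Every Q value is associated with a single P value, so Q → P holds.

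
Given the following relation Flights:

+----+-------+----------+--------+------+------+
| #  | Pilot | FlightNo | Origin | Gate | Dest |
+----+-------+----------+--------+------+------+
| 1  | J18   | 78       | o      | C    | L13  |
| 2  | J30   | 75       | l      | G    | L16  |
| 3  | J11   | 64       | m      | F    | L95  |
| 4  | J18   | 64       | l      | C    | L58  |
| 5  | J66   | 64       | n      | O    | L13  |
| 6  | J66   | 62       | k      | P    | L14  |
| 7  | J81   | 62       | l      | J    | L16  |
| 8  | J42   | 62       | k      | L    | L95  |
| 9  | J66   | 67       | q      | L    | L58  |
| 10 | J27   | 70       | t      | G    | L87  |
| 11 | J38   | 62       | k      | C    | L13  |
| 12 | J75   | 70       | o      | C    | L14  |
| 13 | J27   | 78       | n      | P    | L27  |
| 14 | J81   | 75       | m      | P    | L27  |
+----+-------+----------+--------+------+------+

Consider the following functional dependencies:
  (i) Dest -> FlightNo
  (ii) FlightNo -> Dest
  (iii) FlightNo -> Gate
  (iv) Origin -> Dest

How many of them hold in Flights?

0

(i) Dest -> FlightNo: Dest=L13: rows 1, 5, 11 → FlightNo takes values {78, 64, 62} — violation; Dest=L16: rows 2, 7 → FlightNo takes values {75, 62} — violation; Dest=L95: rows 3, 8 → FlightNo takes values {64, 62} — violation; Dest=L58: rows 4, 9 → FlightNo takes values {64, 67} — violation; Dest=L14: rows 6, 12 → FlightNo takes values {62, 70} — violation; Dest=L27: rows 13, 14 → FlightNo takes values {78, 75} — violation — fails.
(ii) FlightNo -> Dest: FlightNo=78: rows 1, 13 → Dest takes values {L13, L27} — violation; FlightNo=75: rows 2, 14 → Dest takes values {L16, L27} — violation; FlightNo=64: rows 3, 4, 5 → Dest takes values {L95, L58, L13} — violation; FlightNo=62: rows 6, 7, 8, 11 → Dest takes values {L14, L16, L95, L13} — violation; FlightNo=70: rows 10, 12 → Dest takes values {L87, L14} — violation — fails.
(iii) FlightNo -> Gate: FlightNo=78: rows 1, 13 → Gate takes values {C, P} — violation; FlightNo=75: rows 2, 14 → Gate takes values {G, P} — violation; FlightNo=64: rows 3, 4, 5 → Gate takes values {F, C, O} — violation; FlightNo=62: rows 6, 7, 8, 11 → Gate takes values {P, J, L, C} — violation; FlightNo=70: rows 10, 12 → Gate takes values {G, C} — violation — fails.
(iv) Origin -> Dest: Origin=o: rows 1, 12 → Dest takes values {L13, L14} — violation; Origin=l: rows 2, 4, 7 → Dest takes values {L16, L58} — violation; Origin=m: rows 3, 14 → Dest takes values {L95, L27} — violation; Origin=n: rows 5, 13 → Dest takes values {L13, L27} — violation; Origin=k: rows 6, 8, 11 → Dest takes values {L14, L95, L13} — violation — fails.
None of the 4 dependencies hold.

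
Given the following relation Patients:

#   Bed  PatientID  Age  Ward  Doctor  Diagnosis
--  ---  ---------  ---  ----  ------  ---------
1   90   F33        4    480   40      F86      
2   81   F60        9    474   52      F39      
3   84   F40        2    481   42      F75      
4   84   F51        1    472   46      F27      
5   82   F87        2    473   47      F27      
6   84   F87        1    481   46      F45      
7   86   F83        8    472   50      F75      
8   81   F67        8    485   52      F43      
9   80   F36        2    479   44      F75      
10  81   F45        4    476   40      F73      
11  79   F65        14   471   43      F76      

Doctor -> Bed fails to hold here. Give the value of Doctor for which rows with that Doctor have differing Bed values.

40

Doctor=40: rows 1, 10 → Bed takes values {90, 81} — violation
Doctor=52: rows 2, 8 → Bed = 81, 81 ✓
Doctor=42: row 3 → Bed = 84 ✓
Doctor=46: rows 4, 6 → Bed = 84, 84 ✓
Doctor=47: row 5 → Bed = 82 ✓
Doctor=50: row 7 → Bed = 86 ✓
Doctor=44: row 9 → Bed = 80 ✓
Doctor=43: row 11 → Bed = 79 ✓
The only Doctor value with inconsistent Bed is Doctor=40.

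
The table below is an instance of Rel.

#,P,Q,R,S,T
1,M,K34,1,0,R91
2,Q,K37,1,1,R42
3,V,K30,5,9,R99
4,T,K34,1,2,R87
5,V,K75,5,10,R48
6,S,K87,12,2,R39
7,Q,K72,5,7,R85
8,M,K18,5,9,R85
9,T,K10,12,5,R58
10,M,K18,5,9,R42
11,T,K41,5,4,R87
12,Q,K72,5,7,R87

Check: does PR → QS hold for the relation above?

(P=M, R=1): row 1 → {Q,S} = (K34, 0) ✓
(P=Q, R=1): row 2 → {Q,S} = (K37, 1) ✓
(P=V, R=5): rows 3, 5 → {Q,S} takes values {(K30, 9), (K75, 10)} — violation
(P=T, R=1): row 4 → {Q,S} = (K34, 2) ✓
(P=S, R=12): row 6 → {Q,S} = (K87, 2) ✓
(P=Q, R=5): rows 7, 12 → {Q,S} = (K72, 7), (K72, 7) ✓
(P=M, R=5): rows 8, 10 → {Q,S} = (K18, 9), (K18, 9) ✓
(P=T, R=12): row 9 → {Q,S} = (K10, 5) ✓
(P=T, R=5): row 11 → {Q,S} = (K41, 4) ✓
Two rows agree on PR but differ on QS, so PR → QS does not hold.

No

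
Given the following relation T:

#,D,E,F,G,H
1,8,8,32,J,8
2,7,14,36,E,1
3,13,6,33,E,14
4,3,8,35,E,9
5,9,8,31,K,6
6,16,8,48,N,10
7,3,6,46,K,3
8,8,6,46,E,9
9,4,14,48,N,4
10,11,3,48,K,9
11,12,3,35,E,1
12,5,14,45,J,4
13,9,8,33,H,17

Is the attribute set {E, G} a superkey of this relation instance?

No

Rows 3 and 8 have the same {E, G} value (E=6, G=E) but are distinct tuples, so {E, G} does not determine every attribute — not a superkey.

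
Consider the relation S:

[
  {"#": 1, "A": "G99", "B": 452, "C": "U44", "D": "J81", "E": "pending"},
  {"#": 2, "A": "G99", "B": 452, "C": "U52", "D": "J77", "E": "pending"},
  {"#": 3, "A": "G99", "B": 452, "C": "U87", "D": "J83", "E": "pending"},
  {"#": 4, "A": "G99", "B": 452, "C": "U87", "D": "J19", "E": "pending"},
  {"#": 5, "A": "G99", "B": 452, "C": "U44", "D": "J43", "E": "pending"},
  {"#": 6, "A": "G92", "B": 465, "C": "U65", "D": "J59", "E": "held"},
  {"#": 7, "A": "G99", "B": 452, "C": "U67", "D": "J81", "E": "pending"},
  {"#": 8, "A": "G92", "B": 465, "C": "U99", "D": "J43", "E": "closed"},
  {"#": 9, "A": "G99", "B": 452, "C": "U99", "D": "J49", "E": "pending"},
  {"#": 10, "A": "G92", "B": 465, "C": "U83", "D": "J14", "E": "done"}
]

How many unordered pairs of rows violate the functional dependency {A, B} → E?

3

(A=G99, B=452): all 7 rows agree on E — 0 pairs.
(A=G92, B=465): violating pairs (6,8), (6,10), (8,10) — 3 pairs.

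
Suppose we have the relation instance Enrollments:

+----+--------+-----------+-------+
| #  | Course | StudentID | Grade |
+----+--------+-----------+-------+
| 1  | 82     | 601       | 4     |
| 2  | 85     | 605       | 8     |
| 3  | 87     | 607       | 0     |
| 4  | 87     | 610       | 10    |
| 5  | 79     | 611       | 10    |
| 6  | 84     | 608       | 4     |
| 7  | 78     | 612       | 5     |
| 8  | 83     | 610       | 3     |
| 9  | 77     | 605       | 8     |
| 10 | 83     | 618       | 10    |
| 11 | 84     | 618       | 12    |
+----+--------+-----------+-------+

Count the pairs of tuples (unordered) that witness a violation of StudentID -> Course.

3

StudentID=605: violating pairs (2,9) — 1 pair.
StudentID=610: violating pairs (4,8) — 1 pair.
StudentID=618: violating pairs (10,11) — 1 pair.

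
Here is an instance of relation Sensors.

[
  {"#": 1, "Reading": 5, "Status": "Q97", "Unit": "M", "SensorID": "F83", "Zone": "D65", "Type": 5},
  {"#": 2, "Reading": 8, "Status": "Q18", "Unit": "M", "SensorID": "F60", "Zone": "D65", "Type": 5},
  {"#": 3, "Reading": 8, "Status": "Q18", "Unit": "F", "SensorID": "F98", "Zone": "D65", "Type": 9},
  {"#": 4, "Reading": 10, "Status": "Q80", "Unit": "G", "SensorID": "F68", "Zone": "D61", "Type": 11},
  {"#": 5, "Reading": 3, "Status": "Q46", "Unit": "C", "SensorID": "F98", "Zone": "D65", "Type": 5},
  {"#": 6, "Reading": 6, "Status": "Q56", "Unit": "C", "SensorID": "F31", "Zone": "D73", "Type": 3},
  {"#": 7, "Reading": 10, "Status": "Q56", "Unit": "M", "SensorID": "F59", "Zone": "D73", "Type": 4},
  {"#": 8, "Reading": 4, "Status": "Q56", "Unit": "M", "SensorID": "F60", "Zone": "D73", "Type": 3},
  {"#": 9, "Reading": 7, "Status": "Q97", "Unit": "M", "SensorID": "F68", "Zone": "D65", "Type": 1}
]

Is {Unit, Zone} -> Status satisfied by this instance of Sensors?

(Unit=M, Zone=D65): rows 1, 2, 9 → Status takes values {Q97, Q18} — violation
(Unit=F, Zone=D65): row 3 → Status = Q18 ✓
(Unit=G, Zone=D61): row 4 → Status = Q80 ✓
(Unit=C, Zone=D65): row 5 → Status = Q46 ✓
(Unit=C, Zone=D73): row 6 → Status = Q56 ✓
(Unit=M, Zone=D73): rows 7, 8 → Status = Q56, Q56 ✓
Two rows agree on {Unit, Zone} but differ on Status, so {Unit, Zone} -> Status does not hold.

No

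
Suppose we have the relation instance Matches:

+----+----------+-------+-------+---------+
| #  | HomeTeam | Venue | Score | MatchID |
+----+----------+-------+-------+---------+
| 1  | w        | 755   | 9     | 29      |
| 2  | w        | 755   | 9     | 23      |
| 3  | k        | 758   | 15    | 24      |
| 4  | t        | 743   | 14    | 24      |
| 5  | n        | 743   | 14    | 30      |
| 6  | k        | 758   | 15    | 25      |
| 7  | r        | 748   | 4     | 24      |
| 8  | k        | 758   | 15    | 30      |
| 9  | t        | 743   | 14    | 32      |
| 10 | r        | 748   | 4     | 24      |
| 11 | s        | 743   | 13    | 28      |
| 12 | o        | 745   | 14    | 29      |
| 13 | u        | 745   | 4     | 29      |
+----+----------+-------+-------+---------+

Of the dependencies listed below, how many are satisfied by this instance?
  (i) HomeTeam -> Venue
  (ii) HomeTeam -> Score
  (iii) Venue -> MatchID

(i) HomeTeam -> Venue: every LHS value maps to a single RHS value — holds.
(ii) HomeTeam -> Score: every LHS value maps to a single RHS value — holds.
(iii) Venue -> MatchID: Venue=755: rows 1, 2 → MatchID takes values {29, 23} — violation; Venue=758: rows 3, 6, 8 → MatchID takes values {24, 25, 30} — violation; Venue=743: rows 4, 5, 9, 11 → MatchID takes values {24, 30, 32, 28} — violation — fails.
2 of the 3 dependencies hold.

2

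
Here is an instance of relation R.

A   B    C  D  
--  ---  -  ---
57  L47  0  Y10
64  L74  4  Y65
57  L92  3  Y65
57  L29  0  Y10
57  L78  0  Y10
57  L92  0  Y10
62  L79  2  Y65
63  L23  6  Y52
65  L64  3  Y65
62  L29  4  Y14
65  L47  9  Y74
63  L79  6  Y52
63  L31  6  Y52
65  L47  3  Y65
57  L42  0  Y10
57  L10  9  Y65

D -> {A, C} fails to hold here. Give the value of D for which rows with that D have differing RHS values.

D=Y10: 5 rows → {A,C} = (57, 0), (57, 0), (57, 0), (57, 0), (57, 0) ✓
D=Y65: 6 rows → {A,C} takes values {(64, 4), (57, 3), (62, 2), (65, 3), (57, 9)} — violation
D=Y52: 3 rows → {A,C} = (63, 6), (63, 6), (63, 6) ✓
D=Y14: 1 row → {A,C} = (62, 4) ✓
D=Y74: 1 row → {A,C} = (65, 9) ✓
The only D value with inconsistent RHS is D=Y65.

Y65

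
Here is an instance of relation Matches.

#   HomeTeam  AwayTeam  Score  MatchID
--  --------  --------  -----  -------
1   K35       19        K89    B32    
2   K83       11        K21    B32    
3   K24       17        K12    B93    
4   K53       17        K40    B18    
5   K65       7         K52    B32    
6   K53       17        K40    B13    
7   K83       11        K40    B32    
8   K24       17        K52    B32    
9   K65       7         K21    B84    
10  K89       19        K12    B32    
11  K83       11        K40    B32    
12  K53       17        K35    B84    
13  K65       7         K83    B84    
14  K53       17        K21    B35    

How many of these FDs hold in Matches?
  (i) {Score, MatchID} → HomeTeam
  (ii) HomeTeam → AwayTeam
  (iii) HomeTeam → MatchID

(i) {Score, MatchID} → HomeTeam: (Score=K52, MatchID=B32): rows 5, 8 → HomeTeam takes values {K65, K24} — violation — fails.
(ii) HomeTeam → AwayTeam: every LHS value maps to a single RHS value — holds.
(iii) HomeTeam → MatchID: HomeTeam=K24: rows 3, 8 → MatchID takes values {B93, B32} — violation; HomeTeam=K53: rows 4, 6, 12, 14 → MatchID takes values {B18, B13, B84, B35} — violation; HomeTeam=K65: rows 5, 9, 13 → MatchID takes values {B32, B84} — violation — fails.
1 of the 3 dependencies holds.

1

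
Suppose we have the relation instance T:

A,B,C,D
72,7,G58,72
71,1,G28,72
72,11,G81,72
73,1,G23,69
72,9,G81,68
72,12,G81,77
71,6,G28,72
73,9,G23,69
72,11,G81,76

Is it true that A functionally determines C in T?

A=72: 5 rows → C takes values {G58, G81} — violation
A=71: 2 rows → C = G28, G28 ✓
A=73: 2 rows → C = G23, G23 ✓
Two rows agree on A but differ on C, so A -> C does not hold.

No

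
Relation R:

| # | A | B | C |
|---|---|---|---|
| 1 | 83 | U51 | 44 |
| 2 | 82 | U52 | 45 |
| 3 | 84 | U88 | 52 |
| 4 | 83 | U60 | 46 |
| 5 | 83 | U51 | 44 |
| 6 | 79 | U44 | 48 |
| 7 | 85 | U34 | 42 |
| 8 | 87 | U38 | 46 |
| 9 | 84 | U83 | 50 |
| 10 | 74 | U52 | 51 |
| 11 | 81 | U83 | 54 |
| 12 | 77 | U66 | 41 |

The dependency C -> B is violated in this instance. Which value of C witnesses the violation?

46

C=44: rows 1, 5 → B = U51, U51 ✓
C=45: row 2 → B = U52 ✓
C=52: row 3 → B = U88 ✓
C=46: rows 4, 8 → B takes values {U60, U38} — violation
C=48: row 6 → B = U44 ✓
C=42: row 7 → B = U34 ✓
C=50: row 9 → B = U83 ✓
C=51: row 10 → B = U52 ✓
C=54: row 11 → B = U83 ✓
C=41: row 12 → B = U66 ✓
The only C value with inconsistent B is C=46.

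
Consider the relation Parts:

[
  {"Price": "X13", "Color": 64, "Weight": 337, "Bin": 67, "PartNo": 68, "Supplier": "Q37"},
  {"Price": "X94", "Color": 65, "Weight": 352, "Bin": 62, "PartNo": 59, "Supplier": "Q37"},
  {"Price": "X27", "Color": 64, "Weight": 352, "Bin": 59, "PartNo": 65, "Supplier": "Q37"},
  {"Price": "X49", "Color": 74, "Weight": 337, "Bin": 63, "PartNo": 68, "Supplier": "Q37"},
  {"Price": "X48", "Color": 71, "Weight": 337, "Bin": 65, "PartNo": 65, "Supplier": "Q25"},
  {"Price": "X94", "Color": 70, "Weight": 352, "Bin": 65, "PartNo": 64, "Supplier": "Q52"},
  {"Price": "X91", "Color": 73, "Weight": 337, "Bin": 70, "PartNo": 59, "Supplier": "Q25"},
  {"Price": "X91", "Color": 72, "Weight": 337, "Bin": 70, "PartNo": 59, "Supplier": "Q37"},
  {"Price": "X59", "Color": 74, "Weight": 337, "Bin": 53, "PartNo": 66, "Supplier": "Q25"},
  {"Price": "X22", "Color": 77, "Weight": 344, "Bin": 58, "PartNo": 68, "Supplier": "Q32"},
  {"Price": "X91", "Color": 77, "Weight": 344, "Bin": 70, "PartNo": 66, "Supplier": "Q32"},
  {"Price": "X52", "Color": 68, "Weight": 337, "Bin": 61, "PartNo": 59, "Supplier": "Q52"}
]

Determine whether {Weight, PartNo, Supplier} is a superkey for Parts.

No

Two distinct rows share (Weight=337, PartNo=68, Supplier=Q37), so {Weight, PartNo, Supplier} does not determine every attribute — not a superkey.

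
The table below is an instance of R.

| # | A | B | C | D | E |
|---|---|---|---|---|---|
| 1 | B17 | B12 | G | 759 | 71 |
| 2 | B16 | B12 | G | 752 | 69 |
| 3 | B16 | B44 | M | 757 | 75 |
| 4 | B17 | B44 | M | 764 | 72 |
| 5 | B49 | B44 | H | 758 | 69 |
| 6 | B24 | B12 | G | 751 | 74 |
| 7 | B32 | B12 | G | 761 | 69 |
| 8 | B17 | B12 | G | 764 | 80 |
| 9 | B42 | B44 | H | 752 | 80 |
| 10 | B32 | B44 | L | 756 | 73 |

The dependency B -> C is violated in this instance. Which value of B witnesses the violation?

B=B12: rows 1, 2, 6, 7, 8 → C = G, G, G, G, G ✓
B=B44: rows 3, 4, 5, 9, 10 → C takes values {M, H, L} — violation
The only B value with inconsistent C is B=B44.

B44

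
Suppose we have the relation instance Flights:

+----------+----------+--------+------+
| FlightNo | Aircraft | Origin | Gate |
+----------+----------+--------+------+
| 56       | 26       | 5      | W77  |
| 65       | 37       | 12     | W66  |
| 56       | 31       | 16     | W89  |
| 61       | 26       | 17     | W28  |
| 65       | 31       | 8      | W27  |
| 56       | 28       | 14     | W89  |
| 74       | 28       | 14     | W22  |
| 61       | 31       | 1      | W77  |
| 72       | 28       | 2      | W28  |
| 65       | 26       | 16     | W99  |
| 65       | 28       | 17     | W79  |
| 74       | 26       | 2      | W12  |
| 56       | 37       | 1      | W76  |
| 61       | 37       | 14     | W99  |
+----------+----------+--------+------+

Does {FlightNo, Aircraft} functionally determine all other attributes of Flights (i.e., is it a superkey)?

Yes

All 14 rows have distinct {FlightNo, Aircraft} values, so {FlightNo, Aircraft} → (all attributes) holds and {FlightNo, Aircraft} is a superkey.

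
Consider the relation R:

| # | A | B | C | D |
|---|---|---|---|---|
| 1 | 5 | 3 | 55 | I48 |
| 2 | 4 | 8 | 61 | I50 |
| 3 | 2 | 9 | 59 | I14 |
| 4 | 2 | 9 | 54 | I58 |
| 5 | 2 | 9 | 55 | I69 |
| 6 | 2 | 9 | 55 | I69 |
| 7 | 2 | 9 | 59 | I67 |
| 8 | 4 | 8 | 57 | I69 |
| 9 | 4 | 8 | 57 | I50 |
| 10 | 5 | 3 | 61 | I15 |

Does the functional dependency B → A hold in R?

Yes

B=3: rows 1, 10 → A = 5, 5 ✓
B=8: rows 2, 8, 9 → A = 4, 4, 4 ✓
B=9: rows 3, 4, 5, 6, 7 → A = 2, 2, 2, 2, 2 ✓
Every B value is associated with a single A value, so B → A holds.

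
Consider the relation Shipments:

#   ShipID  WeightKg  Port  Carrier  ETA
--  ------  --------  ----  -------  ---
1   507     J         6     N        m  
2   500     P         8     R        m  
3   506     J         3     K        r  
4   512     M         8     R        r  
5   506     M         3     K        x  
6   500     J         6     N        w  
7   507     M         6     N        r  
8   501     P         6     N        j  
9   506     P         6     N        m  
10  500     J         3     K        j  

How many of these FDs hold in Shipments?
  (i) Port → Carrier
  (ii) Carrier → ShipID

(i) Port → Carrier: every LHS value maps to a single RHS value — holds.
(ii) Carrier → ShipID: Carrier=N: rows 1, 6, 7, 8, 9 → ShipID takes values {507, 500, 501, 506} — violation; Carrier=R: rows 2, 4 → ShipID takes values {500, 512} — violation; Carrier=K: rows 3, 5, 10 → ShipID takes values {506, 500} — violation — fails.
1 of the 2 dependencies holds.

1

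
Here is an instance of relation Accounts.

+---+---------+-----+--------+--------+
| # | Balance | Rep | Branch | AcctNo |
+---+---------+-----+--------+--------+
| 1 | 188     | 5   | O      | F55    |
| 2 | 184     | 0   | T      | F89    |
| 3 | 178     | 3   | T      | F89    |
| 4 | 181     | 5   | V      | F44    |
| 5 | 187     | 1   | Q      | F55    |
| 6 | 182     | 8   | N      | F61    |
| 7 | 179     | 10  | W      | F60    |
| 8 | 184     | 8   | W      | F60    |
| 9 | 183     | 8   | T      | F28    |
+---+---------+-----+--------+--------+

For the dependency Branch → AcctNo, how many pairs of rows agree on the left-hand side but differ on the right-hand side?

2

Branch=T: violating pairs (2,9), (3,9) — 2 pairs.
Branch=W: all 2 rows agree on AcctNo — 0 pairs.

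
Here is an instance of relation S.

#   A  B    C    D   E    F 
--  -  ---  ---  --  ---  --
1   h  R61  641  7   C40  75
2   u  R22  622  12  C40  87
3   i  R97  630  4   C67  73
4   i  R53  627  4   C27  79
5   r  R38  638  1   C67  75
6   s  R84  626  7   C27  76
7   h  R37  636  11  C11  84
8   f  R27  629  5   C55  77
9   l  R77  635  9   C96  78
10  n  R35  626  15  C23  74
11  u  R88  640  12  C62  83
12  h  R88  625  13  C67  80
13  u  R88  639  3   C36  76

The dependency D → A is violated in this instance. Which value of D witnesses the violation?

D=7: rows 1, 6 → A takes values {h, s} — violation
D=12: rows 2, 11 → A = u, u ✓
D=4: rows 3, 4 → A = i, i ✓
D=1: row 5 → A = r ✓
D=11: row 7 → A = h ✓
D=5: row 8 → A = f ✓
D=9: row 9 → A = l ✓
D=15: row 10 → A = n ✓
D=13: row 12 → A = h ✓
D=3: row 13 → A = u ✓
The only D value with inconsistent A is D=7.

7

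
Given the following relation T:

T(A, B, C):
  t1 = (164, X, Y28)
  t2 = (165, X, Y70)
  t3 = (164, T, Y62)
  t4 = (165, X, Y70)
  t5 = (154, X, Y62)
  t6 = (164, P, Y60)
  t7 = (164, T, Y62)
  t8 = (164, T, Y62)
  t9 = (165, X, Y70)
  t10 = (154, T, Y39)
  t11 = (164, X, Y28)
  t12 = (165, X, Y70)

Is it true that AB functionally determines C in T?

Yes

(A=164, B=X): rows 1, 11 → C = Y28, Y28 ✓
(A=165, B=X): rows 2, 4, 9, 12 → C = Y70, Y70, Y70, Y70 ✓
(A=164, B=T): rows 3, 7, 8 → C = Y62, Y62, Y62 ✓
(A=154, B=X): row 5 → C = Y62 ✓
(A=164, B=P): row 6 → C = Y60 ✓
(A=154, B=T): row 10 → C = Y39 ✓
Every AB value is associated with a single C value, so AB -> C holds.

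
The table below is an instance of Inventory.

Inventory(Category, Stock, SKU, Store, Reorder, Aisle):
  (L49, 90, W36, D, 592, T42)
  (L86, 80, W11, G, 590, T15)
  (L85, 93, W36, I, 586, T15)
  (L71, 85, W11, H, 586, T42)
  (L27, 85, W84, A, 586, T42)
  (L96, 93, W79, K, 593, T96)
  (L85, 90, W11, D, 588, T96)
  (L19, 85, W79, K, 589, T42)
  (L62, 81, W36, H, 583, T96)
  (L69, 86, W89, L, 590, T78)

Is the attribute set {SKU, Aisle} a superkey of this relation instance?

All 10 rows have distinct {SKU, Aisle} values, so {SKU, Aisle} → (all attributes) holds and {SKU, Aisle} is a superkey.

Yes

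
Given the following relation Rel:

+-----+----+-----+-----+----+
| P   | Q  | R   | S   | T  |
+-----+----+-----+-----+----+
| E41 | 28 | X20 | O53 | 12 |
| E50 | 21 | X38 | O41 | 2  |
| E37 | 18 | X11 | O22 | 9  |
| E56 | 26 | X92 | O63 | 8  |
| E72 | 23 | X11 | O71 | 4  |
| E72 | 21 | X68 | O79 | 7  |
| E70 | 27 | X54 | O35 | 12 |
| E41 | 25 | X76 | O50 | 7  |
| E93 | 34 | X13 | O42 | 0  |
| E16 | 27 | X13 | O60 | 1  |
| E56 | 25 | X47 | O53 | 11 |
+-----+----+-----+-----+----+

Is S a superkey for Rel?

Two distinct rows share S=O53, so S does not determine every attribute — not a superkey.

No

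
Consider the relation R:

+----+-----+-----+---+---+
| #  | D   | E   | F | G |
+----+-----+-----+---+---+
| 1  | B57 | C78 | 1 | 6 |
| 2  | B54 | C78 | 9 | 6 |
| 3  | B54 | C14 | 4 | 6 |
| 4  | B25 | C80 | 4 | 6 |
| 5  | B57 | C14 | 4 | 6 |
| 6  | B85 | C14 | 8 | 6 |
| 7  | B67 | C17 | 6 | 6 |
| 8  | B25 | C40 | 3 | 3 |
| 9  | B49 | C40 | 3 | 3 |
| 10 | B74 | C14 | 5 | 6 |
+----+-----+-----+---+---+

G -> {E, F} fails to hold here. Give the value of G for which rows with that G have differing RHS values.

G=6: rows 1, 2, 3, 4, 5, 6, 7, 10 → {E,F} takes values {(C78, 1), (C78, 9), (C14, 4), (C80, 4), (C14, 8), (C17, 6), (C14, 5)} — violation
G=3: rows 8, 9 → {E,F} = (C40, 3), (C40, 3) ✓
The only G value with inconsistent RHS is G=6.

6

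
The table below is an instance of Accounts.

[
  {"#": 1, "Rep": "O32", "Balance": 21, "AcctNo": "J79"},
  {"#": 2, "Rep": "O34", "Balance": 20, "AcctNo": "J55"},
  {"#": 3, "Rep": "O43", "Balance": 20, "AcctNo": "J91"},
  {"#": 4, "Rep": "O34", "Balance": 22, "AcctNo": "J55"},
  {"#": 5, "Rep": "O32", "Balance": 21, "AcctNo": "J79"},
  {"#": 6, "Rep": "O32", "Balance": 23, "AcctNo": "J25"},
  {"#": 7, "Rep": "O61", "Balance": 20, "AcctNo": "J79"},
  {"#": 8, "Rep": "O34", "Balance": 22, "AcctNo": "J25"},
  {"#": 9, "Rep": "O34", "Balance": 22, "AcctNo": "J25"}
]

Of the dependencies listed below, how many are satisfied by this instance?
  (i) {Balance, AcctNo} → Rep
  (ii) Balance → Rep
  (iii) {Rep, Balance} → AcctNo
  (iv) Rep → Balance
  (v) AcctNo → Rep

(i) {Balance, AcctNo} → Rep: every LHS value maps to a single RHS value — holds.
(ii) Balance → Rep: Balance=20: rows 2, 3, 7 → Rep takes values {O34, O43, O61} — violation — fails.
(iii) {Rep, Balance} → AcctNo: (Rep=O34, Balance=22): rows 4, 8, 9 → AcctNo takes values {J55, J25} — violation — fails.
(iv) Rep → Balance: Rep=O32: rows 1, 5, 6 → Balance takes values {21, 23} — violation; Rep=O34: rows 2, 4, 8, 9 → Balance takes values {20, 22} — violation — fails.
(v) AcctNo → Rep: AcctNo=J79: rows 1, 5, 7 → Rep takes values {O32, O61} — violation; AcctNo=J25: rows 6, 8, 9 → Rep takes values {O32, O34} — violation — fails.
1 of the 5 dependencies holds.

1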